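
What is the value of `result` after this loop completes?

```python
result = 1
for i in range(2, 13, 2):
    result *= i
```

Product of even numbers 2 to 12
`result` takes the values: 1 → 2 → 8 → 48 → 384 → 3840 → 46080

Answer: 46080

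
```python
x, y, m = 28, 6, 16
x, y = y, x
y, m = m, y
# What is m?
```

Trace:
`x, y, m = 28, 6, 16` → x = 28; y = 6; m = 16
`x, y = y, x` → x = 6; y = 28
`y, m = m, y` → y = 16; m = 28
So m = 28

Answer: 28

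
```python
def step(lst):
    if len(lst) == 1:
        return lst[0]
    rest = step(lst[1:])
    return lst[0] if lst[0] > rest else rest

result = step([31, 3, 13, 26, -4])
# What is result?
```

Recursive max over [31, 3, 13, 26, -4] = 31

Answer: 31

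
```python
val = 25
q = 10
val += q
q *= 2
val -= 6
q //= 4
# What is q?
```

Trace:
`val = 25` → val = 25
`q = 10` → q = 10
`val += q` → val = 35
`q *= 2` → q = 20
`val -= 6` → val = 29
`q //= 4` → q = 5
So q = 5

Answer: 5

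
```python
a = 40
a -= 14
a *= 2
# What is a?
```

Trace:
`a = 40` → a = 40
`a -= 14` → a = 26
`a *= 2` → a = 52
So a = 52

Answer: 52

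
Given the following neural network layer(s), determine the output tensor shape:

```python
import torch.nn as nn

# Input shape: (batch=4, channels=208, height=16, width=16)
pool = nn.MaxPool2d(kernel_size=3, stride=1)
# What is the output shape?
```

Input: (4, 208, 16, 16) -> Output: (4, 208, 14, 14)

Answer: (4, 208, 14, 14)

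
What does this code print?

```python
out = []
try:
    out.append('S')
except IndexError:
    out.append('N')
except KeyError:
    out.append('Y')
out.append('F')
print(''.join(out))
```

Execution trace: 'S' (try body, no exception) → 'F' (after the try/except). Output: SF

Answer: SF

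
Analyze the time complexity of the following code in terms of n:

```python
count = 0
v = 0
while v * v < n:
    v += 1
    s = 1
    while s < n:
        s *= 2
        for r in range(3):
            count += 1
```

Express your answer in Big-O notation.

Each loop level contributes: √n × log n × 1. Multiplying the contributions gives O(√n log n).

Answer: O(√n log n)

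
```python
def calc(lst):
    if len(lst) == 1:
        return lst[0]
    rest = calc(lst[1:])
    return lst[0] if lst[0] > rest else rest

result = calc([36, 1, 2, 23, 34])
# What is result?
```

Recursive max over [36, 1, 2, 23, 34] = 36

Answer: 36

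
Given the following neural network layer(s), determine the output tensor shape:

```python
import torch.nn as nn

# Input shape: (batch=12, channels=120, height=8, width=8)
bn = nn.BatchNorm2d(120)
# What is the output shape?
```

Input: (12, 120, 8, 8) -> Output: (12, 120, 8, 8)

Answer: (12, 120, 8, 8)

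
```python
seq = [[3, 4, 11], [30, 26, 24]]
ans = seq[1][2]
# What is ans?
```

Trace:
`seq = [[3, 4, 11], [30, 26, 24]]` → seq = [[3, 4, 11], [30, 26, 24]]
`ans = seq[1][2]` → ans = 24
So ans = 24

Answer: 24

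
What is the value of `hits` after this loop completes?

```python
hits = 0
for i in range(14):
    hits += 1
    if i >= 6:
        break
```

Loop breaks when i reaches 6, hits is 7
`hits` takes the values: 0 → 1 → 2 → 3 → 4 → 5 → 6 → 7

Answer: 7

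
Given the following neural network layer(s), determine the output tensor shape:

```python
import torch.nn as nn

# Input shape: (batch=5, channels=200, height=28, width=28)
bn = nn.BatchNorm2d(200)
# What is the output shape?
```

Input: (5, 200, 28, 28) -> Output: (5, 200, 28, 28)

Answer: (5, 200, 28, 28)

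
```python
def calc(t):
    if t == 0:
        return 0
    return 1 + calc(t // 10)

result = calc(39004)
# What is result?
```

Count of digits of 39004: 5

Answer: 5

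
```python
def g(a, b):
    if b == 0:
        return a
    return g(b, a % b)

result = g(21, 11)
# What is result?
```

g(21, 11) -> g(11, 10) -> g(10, 1) -> g(1, 0) -> 1

Answer: 1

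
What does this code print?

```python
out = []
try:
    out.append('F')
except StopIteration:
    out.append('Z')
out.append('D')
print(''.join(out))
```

Execution trace: 'F' (try body, no exception) → 'D' (after the try/except). Output: FD

Answer: FD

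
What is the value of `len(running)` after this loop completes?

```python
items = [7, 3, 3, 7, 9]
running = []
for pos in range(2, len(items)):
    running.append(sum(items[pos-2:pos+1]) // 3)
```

Number of 3-element averages
`running` takes the values: [] → [4] → [4, 4] → [4, 4, 6]
So `len(running)` = 3

Answer: 3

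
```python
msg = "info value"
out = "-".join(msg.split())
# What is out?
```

Trace:
`msg = "info value"` → msg = 'info value'
`out = "-".join(msg.split())` → out = 'info-value'
So out = 'info-value'

Answer: 'info-value'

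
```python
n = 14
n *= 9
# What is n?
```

Trace:
`n = 14` → n = 14
`n *= 9` → n = 126
So n = 126

Answer: 126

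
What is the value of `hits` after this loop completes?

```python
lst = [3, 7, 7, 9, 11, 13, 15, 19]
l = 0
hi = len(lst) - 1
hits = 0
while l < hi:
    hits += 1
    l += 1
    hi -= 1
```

Iterations until pointers meet (list length 8)
`hits` takes the values: 0 → 1 → 2 → 3 → 4

Answer: 4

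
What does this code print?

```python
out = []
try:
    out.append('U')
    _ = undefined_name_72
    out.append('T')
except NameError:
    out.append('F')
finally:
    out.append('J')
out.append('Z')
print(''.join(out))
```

Execution trace: 'U' (try body) → 'F' (except NameError) → 'J' (finally) → 'Z' (after the try/except). Output: UFJZ

Answer: UFJZ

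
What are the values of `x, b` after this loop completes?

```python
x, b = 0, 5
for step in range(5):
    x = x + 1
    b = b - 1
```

x goes 0→5, b goes 5→0
`x, b` takes the values: (0, 5) → (1, 5) → (1, 4) → (2, 4) → (2, 3) → (3, 3) → (3, 2) → (4, 2) → (4, 1) → (5, 1) → (5, 0)

Answer: 5, 0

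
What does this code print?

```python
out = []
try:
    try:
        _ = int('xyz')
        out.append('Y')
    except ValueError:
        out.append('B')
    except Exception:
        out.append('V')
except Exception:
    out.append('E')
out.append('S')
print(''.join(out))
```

Execution trace: 'B' (inner except ValueError) → 'S' (after the try/except). Output: BS

Answer: BS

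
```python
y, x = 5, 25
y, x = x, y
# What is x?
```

Trace:
`y, x = 5, 25` → y = 5; x = 25
`y, x = x, y` → y = 25; x = 5
So x = 5

Answer: 5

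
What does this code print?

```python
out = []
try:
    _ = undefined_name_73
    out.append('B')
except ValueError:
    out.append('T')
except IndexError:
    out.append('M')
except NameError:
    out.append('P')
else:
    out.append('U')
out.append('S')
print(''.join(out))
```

Execution trace: 'P' (except NameError) → 'S' (after the try/except). Output: PS

Answer: PS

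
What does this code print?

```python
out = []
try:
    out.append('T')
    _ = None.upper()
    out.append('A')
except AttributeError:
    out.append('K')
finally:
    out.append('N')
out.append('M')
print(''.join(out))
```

Execution trace: 'T' (try body) → 'K' (except AttributeError) → 'N' (finally) → 'M' (after the try/except). Output: TKNM

Answer: TKNM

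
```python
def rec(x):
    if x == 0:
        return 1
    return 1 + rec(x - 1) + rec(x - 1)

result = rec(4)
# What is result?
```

rec(x) = 1 + 2·rec(x-1), rec(0)=1. Closed form: (1+1)·2^4 - 1 = 31.

Answer: 31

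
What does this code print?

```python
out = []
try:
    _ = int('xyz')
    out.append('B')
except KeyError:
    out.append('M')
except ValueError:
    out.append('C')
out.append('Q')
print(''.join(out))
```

Execution trace: 'C' (except ValueError) → 'Q' (after the try/except). Output: CQ

Answer: CQ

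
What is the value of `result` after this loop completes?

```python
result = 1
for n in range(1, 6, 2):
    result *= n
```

Product of 1, 3, 5, ... up to 5
`result` takes the values: 1 → 3 → 15

Answer: 15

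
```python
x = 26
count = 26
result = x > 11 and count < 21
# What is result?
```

Trace:
`x = 26` → x = 26
`count = 26` → count = 26
`result = x > 11 and count < 21` → result = False
So result = False

Answer: False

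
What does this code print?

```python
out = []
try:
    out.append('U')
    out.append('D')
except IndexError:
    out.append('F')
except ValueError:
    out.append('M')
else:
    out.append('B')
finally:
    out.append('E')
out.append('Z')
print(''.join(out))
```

Execution trace: 'U' (try body) → 'D' (try body, no exception) → 'B' (else) → 'E' (finally) → 'Z' (after the try/except). Output: UDBEZ

Answer: UDBEZ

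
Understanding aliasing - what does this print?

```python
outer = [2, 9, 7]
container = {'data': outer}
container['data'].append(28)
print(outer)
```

Key concept: dict holds reference to list.
Step by step:
`outer = [2, 9, 7]` → outer = [2, 9, 7]
`container = {'data': outer}` → container = {'data': [2, 9, 7]}
`container['data'].append(28)` → outer = [2, 9, 7, 28]; container = {'data': [2, 9, 7, 28]}
`print(outer)` → prints [2, 9, 7, 28]

Answer: [2, 9, 7, 28]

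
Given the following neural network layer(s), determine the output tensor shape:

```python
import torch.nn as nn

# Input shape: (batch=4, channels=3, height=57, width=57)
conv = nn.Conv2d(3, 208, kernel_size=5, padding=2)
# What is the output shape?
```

Input: (4, 3, 57, 57) -> Output: (4, 208, 57, 57)

Answer: (4, 208, 57, 57)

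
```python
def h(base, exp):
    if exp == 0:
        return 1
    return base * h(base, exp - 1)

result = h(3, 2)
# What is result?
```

h(3, 2) = 3 * 3 = 9

Answer: 9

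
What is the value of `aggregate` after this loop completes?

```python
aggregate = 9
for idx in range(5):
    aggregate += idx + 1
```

Start at 9, add 1 to 5 = 24
`aggregate` takes the values: 9 → 10 → 12 → 15 → 19 → 24

Answer: 24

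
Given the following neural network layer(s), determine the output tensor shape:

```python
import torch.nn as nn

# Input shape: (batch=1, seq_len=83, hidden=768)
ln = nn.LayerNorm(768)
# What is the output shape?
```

Input: (1, 83, 768) -> Output: (1, 83, 768)

Answer: (1, 83, 768)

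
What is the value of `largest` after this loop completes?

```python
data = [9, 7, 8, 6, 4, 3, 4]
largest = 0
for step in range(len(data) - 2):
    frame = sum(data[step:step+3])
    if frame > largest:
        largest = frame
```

Max sum of 3-element window in [9, 7, 8, 6, 4, 3, 4]
`largest` takes the values: 0 → 24

Answer: 24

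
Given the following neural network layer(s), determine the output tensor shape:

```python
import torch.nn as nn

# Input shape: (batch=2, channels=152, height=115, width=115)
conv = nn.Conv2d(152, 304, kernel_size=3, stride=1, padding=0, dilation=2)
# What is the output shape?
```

Input: (2, 152, 115, 115) -> Output: (2, 304, 111, 111)

Answer: (2, 304, 111, 111)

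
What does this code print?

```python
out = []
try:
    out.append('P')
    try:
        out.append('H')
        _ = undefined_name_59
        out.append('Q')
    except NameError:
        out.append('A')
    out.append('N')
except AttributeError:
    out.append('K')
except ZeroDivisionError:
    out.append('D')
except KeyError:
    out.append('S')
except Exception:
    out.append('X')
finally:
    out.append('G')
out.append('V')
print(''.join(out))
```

Execution trace: 'P' (try body) → 'H' (inner try body) → 'A' (inner except NameError) → 'N' (try body, no exception) → 'G' (finally) → 'V' (after the try/except). Output: PHANGV

Answer: PHANGV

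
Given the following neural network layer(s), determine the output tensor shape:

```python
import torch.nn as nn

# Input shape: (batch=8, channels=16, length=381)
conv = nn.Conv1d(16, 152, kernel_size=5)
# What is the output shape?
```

Input: (8, 16, 381) -> Output: (8, 152, 377)

Answer: (8, 152, 377)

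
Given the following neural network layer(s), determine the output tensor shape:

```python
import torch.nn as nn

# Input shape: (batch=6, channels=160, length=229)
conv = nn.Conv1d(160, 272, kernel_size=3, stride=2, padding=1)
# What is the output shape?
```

Input: (6, 160, 229) -> Output: (6, 272, 115)

Answer: (6, 272, 115)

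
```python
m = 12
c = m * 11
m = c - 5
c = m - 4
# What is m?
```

Trace:
`m = 12` → m = 12
`c = m * 11` → c = 132
`m = c - 5` → m = 127
`c = m - 4` → c = 123
So m = 127

Answer: 127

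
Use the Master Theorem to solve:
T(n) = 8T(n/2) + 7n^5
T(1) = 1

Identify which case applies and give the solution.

a=8, b=2, f(n)=7n^5. log_2(8) = 3. Since c=5 > 3 and the regularity condition holds (8(n/2)^5 = (8/2^5)n^5 with 8/2^5 < 1), Case 3 applies: T(n) = Θ(f(n)) = O(n^5).

Answer: O(n^5) - Case 3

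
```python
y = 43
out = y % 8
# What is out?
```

Trace:
`y = 43` → y = 43
`out = y % 8` → out = 3
So out = 3

Answer: 3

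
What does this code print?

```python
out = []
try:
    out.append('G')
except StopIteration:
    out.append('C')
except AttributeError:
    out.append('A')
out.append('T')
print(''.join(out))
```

Execution trace: 'G' (try body, no exception) → 'T' (after the try/except). Output: GT

Answer: GT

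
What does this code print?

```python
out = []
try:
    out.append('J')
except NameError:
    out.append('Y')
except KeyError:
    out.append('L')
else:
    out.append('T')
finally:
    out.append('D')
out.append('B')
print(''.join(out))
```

Execution trace: 'J' (try body, no exception) → 'T' (else) → 'D' (finally) → 'B' (after the try/except). Output: JTDB

Answer: JTDB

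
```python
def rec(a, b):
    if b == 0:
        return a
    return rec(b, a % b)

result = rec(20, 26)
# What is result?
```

rec(20, 26) -> rec(26, 20) -> rec(20, 6) -> rec(6, 2) -> rec(2, 0) -> 2

Answer: 2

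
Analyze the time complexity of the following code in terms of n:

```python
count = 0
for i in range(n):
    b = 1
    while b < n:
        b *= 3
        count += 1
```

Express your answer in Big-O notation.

Each loop level contributes: n × log n. Multiplying the contributions gives O(n log n).

Answer: O(n log n)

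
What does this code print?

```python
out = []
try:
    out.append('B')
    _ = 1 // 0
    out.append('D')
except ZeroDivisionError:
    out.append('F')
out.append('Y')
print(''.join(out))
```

Execution trace: 'B' (try body) → 'F' (except ZeroDivisionError) → 'Y' (after the try/except). Output: BFY

Answer: BFY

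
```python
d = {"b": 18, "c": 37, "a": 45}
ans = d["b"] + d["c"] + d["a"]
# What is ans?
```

Trace:
`d = {"b": 18, "c": 37, "a": 45}` → d = {'b': 18, 'c': 37, 'a': 45}
`ans = d["b"] + d["c"] + d["a"]` → ans = 100
So ans = 100

Answer: 100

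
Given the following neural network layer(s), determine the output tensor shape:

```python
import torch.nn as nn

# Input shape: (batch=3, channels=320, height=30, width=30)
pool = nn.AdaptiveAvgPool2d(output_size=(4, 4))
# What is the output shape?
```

Input: (3, 320, 30, 30) -> Output: (3, 320, 4, 4)

Answer: (3, 320, 4, 4)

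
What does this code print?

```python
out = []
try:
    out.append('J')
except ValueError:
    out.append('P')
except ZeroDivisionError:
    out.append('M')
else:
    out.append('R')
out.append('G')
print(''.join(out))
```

Execution trace: 'J' (try body, no exception) → 'R' (else) → 'G' (after the try/except). Output: JRG

Answer: JRG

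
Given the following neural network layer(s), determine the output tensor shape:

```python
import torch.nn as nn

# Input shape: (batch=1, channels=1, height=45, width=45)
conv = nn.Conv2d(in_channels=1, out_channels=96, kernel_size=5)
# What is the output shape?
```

Input: (1, 1, 45, 45) -> Output: (1, 96, 41, 41)

Answer: (1, 96, 41, 41)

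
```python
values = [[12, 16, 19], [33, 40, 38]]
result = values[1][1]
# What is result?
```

Trace:
`values = [[12, 16, 19], [33, 40, 38]]` → values = [[12, 16, 19], [33, 40, 38]]
`result = values[1][1]` → result = 40
So result = 40

Answer: 40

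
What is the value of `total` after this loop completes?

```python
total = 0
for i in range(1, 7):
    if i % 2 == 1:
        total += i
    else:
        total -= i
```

Add odd, subtract even
`total` takes the values: 0 → 1 → -1 → 2 → -2 → 3 → -3

Answer: -3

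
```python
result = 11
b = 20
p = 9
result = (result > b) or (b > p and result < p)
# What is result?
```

Trace:
`result = 11` → result = 11
`b = 20` → b = 20
`p = 9` → p = 9
`result = (result > b) or (b > p and result < p)` → result = False
So result = False

Answer: False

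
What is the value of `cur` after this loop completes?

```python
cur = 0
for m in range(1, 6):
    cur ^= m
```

XOR of 1 to 5
`cur` takes the values: 0 → 1 → 3 → 0 → 4 → 1

Answer: 1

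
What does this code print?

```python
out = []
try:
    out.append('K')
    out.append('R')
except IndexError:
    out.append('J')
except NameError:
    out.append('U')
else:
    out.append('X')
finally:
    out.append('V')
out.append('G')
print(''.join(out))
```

Execution trace: 'K' (try body) → 'R' (try body, no exception) → 'X' (else) → 'V' (finally) → 'G' (after the try/except). Output: KRXVG

Answer: KRXVG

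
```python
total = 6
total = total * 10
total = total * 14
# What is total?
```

Trace:
`total = 6` → total = 6
`total = total * 10` → total = 60
`total = total * 14` → total = 840
So total = 840

Answer: 840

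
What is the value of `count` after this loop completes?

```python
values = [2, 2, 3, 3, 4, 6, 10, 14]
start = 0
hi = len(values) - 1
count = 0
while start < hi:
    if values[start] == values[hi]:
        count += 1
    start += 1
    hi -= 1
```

Count matching pairs from ends
`count` takes the values: 0

Answer: 0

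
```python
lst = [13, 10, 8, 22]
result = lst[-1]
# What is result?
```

Trace:
`lst = [13, 10, 8, 22]` → lst = [13, 10, 8, 22]
`result = lst[-1]` → result = 22
So result = 22

Answer: 22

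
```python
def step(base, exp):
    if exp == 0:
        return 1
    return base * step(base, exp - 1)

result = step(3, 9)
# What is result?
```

step(3, 9) = 3 * 3 * 3 * 3 * 3 * 3 * 3 * 3 * 3 = 19683

Answer: 19683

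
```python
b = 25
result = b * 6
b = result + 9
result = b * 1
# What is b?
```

Trace:
`b = 25` → b = 25
`result = b * 6` → result = 150
`b = result + 9` → b = 159
`result = b * 1` → result = 159
So b = 159

Answer: 159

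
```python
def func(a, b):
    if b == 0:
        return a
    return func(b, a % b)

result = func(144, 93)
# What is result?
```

func(144, 93) -> func(93, 51) -> func(51, 42) -> func(42, 9) -> func(9, 6) -> func(6, 3) -> func(3, 0) -> 3

Answer: 3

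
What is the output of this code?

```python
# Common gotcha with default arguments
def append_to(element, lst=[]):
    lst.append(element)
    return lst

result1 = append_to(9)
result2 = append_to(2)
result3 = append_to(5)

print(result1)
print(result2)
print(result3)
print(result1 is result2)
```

Key concept: mutable default argument gotcha.
Step by step:
`result1 = append_to(9)` → result1 = [9]
`result2 = append_to(2)` → result1 = [9, 2] (same object as result2); result2 = [9, 2] (same object as result1)
`result3 = append_to(5)` → result1 = [9, 2, 5] (same object as result2, result3); result2 = [9, 2, 5] (same object as result1, result3); result3 = [9, 2, 5] (same object as result1, result2)
`print(result1)` → prints [9, 2, 5]
`print(result2)` → prints [9, 2, 5]
`print(result3)` → prints [9, 2, 5]
`print(result1 is result2)` → prints True

Answer:
[9, 2, 5]
[9, 2, 5]
[9, 2, 5]
True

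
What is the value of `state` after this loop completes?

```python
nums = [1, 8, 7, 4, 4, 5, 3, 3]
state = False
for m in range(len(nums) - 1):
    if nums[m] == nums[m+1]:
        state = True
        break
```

Check consecutive duplicates in [1, 8, 7, 4, 4, 5, 3, 3]
`state` takes the values: False → True

Answer: True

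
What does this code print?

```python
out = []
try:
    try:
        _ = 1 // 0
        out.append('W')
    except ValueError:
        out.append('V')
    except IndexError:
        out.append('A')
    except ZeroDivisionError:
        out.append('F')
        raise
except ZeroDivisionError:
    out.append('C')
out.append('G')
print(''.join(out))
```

Execution trace: 'F' (inner except ZeroDivisionError) → 'C' (outer except ZeroDivisionError) → 'G' (after the try/except). Output: FCG

Answer: FCG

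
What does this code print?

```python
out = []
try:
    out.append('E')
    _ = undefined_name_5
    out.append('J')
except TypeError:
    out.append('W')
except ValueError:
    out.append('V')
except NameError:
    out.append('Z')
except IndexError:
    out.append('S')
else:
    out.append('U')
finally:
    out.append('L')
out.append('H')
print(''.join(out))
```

Execution trace: 'E' (try body) → 'Z' (except NameError) → 'L' (finally) → 'H' (after the try/except). Output: EZLH

Answer: EZLH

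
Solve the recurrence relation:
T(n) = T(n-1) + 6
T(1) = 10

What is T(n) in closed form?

Unrolling: T(n) = T(1) + 6·(n-1) = 10 + 6(n-1) = 6n + 4.

Answer: T(n) = 6n + 4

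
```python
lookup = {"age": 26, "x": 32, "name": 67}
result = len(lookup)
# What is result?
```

Trace:
`lookup = {"age": 26, "x": 32, "name": 67}` → lookup = {'age': 26, 'x': 32, 'name': 67}
`result = len(lookup)` → result = 3
So result = 3

Answer: 3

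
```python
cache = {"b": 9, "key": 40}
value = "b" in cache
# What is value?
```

Trace:
`cache = {"b": 9, "key": 40}` → cache = {'b': 9, 'key': 40}
`value = "b" in cache` → value = True
So value = True

Answer: True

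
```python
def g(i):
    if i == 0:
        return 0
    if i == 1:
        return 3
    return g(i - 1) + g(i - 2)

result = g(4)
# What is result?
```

Build up from base cases: g(0)=0, g(1)=3, g(2)=3, g(3)=6, g(4)=9

Answer: 9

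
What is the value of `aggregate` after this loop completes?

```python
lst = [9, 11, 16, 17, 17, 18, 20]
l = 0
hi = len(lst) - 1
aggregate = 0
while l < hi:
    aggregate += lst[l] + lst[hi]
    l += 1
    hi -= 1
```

Sum of pairs from ends
`aggregate` takes the values: 0 → 29 → 58 → 91

Answer: 91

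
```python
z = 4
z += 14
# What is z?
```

Trace:
`z = 4` → z = 4
`z += 14` → z = 18
So z = 18

Answer: 18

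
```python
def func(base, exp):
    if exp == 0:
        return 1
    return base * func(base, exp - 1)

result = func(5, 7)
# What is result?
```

func(5, 7) = 5 * 5 * 5 * 5 * 5 * 5 * 5 = 78125

Answer: 78125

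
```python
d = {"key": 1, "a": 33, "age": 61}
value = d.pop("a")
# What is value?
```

Trace:
`d = {"key": 1, "a": 33, "age": 61}` → d = {'key': 1, 'a': 33, 'age': 61}
`value = d.pop("a")` → d = {'key': 1, 'age': 61}; value = 33
So value = 33

Answer: 33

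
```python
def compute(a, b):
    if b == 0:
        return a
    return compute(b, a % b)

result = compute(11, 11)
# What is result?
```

compute(11, 11) -> compute(11, 0) -> 11

Answer: 11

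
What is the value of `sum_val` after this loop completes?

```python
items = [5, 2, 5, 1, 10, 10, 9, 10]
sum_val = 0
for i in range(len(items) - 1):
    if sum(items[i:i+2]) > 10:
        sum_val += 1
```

Count windows with sum > 10
`sum_val` takes the values: 0 → 1 → 2 → 3 → 4

Answer: 4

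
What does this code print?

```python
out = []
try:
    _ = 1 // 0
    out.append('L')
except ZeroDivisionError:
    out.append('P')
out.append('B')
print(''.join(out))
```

Execution trace: 'P' (except ZeroDivisionError) → 'B' (after the try/except). Output: PB

Answer: PB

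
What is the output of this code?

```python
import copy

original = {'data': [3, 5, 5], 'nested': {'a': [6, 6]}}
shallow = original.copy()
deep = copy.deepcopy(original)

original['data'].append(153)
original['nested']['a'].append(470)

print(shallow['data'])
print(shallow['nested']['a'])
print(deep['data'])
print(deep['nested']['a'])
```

Key concept: comparing shallow vs deep copy.
Step by step:
`original = {'data': [3, 5, 5], 'nested': {'a': [6, 6]}}` → original = {'data': [3, 5, 5], 'nested': {'a': [6, 6]}}
`shallow = original.copy()` → shallow = {'data': [3, 5, 5], 'nested': {'a': [6, 6]}}
`deep = copy.deepcopy(original)` → deep = {'data': [3, 5, 5], 'nested': {'a': [6, 6]}}
`original['data'].append(153)` → original = {'data': [3, 5, 5, 153], 'nested': {'a': [6, 6]}}; shallow = {'data': [3, 5, 5, 153], 'nested': {'a': [6, 6]}}
`original['nested']['a'].append(470)` → original = {'data': [3, 5, 5, 153], 'nested': {'a': [6, 6, 470]}}; shallow = {'data': [3, 5, 5, 153], 'nested': {'a': [6, 6, 470]}}
`print(shallow['data'])` → prints [3, 5, 5, 153]
`print(shallow['nested']['a'])` → prints [6, 6, 470]
`print(deep['data'])` → prints [3, 5, 5]
`print(deep['nested']['a'])` → prints [6, 6]

Answer:
[3, 5, 5, 153]
[6, 6, 470]
[3, 5, 5]
[6, 6]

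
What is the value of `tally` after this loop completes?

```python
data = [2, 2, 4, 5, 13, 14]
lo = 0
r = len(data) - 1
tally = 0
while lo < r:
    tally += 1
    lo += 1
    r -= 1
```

Iterations until pointers meet (list length 6)
`tally` takes the values: 0 → 1 → 2 → 3

Answer: 3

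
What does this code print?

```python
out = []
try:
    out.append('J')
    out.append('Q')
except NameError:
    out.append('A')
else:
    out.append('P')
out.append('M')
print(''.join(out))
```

Execution trace: 'J' (try body) → 'Q' (try body, no exception) → 'P' (else) → 'M' (after the try/except). Output: JQPM

Answer: JQPM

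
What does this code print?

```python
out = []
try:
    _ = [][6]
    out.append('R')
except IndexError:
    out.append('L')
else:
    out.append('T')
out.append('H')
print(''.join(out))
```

Execution trace: 'L' (except IndexError) → 'H' (after the try/except). Output: LH

Answer: LH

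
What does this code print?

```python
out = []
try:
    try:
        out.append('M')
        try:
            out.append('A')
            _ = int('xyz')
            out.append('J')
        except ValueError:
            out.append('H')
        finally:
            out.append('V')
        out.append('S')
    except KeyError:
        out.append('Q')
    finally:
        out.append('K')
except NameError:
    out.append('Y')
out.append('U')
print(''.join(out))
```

Execution trace: 'M' (try body) → 'A' (inner try body) → 'H' (inner except ValueError) → 'V' (inner finally) → 'S' (try body, no exception) → 'K' (finally) → 'U' (after the try/except). Output: MAHVSKU

Answer: MAHVSKU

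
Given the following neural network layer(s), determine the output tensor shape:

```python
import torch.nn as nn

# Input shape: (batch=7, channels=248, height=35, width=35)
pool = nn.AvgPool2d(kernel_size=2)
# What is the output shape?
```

Input: (7, 248, 35, 35) -> Output: (7, 248, 17, 17)

Answer: (7, 248, 17, 17)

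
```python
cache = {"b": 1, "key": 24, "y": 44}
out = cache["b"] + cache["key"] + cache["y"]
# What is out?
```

Trace:
`cache = {"b": 1, "key": 24, "y": 44}` → cache = {'b': 1, 'key': 24, 'y': 44}
`out = cache["b"] + cache["key"] + cache["y"]` → out = 69
So out = 69

Answer: 69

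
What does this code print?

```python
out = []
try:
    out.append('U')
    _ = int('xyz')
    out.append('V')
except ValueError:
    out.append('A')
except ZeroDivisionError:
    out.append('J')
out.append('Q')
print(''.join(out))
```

Execution trace: 'U' (try body) → 'A' (except ValueError) → 'Q' (after the try/except). Output: UAQ

Answer: UAQ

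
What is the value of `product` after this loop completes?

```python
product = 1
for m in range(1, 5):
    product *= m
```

4! = 24
`product` takes the values: 1 → 2 → 6 → 24

Answer: 24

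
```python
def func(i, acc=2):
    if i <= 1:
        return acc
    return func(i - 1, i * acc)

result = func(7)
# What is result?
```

Accumulator trace (n, acc): (7, 2) -> (6, 14) -> (5, 84) -> (4, 420) -> (3, 1680) -> (2, 5040) -> (1, 10080) -> return 10080

Answer: 10080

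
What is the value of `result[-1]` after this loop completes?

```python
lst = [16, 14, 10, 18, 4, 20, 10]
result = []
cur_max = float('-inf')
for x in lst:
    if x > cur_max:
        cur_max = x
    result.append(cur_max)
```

Running max ends at 20
`result` takes the values: [] → [16] → [16, 16] → [16, 16, 16] → [16, 16, 16, 18] → [16, 16, 16, 18, 18] → [16, 16, 16, 18, 18, 20] → [16, 16, 16, 18, 18, 20, 20]
So `result[-1]` = 20

Answer: 20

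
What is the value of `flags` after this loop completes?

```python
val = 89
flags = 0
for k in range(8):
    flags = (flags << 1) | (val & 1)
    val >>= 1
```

Reverse lowest 8 bits of 89
`flags` takes the values: 0 → 1 → 2 → 4 → 9 → 19 → 38 → 77 → 154

Answer: 154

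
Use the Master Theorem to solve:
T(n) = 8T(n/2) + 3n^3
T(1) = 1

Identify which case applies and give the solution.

a=8, b=2, f(n)=3n^3. log_2(8) = 3. Since c=3 = 3, Case 2 applies: T(n) = Θ(n^log_b(a) · log n) = O(n^3 log n).

Answer: O(n^3 log n) - Case 2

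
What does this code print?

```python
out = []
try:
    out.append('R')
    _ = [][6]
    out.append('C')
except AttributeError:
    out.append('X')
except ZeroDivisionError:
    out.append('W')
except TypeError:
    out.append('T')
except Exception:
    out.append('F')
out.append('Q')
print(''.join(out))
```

Execution trace: 'R' (try body) → 'F' (except Exception) → 'Q' (after the try/except). Output: RFQ

Answer: RFQ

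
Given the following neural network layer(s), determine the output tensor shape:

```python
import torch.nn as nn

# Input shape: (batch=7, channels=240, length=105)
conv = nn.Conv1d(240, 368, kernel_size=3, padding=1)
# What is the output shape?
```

Input: (7, 240, 105) -> Output: (7, 368, 105)

Answer: (7, 368, 105)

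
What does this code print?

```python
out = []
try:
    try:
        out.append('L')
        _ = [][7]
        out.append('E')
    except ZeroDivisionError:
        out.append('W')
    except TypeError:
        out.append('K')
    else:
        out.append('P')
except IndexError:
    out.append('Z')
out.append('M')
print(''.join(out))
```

Execution trace: 'L' (try body) → 'Z' (outer except IndexError) → 'M' (after the try/except). Output: LZM

Answer: LZM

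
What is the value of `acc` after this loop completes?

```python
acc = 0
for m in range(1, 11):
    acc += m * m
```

Sum of squares 1² to 10² = 385
`acc` takes the values: 0 → 1 → 5 → 14 → 30 → 55 → 91 → 140 → 204 → 285 → 385

Answer: 385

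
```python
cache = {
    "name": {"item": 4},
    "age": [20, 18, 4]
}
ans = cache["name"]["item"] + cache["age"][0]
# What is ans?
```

Trace:
`cache = { ...` → cache = {'name': {'item': 4}, 'age': [20, 18, 4]}
`ans = cache["name"]["item"] + cache["age"][0]` → ans = 24
So ans = 24

Answer: 24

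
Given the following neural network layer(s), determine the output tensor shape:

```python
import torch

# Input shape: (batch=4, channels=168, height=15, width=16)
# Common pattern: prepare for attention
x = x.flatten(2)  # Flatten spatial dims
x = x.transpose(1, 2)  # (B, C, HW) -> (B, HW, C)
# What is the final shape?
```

Input: (4, 168, 15, 16) -> after flatten(2): (4, 168, 240) -> Output: (4, 240, 168)

Answer: (4, 240, 168)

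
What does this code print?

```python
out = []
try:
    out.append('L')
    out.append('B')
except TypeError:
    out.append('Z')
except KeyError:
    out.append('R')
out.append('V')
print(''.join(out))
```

Execution trace: 'L' (try body) → 'B' (try body, no exception) → 'V' (after the try/except). Output: LBV

Answer: LBV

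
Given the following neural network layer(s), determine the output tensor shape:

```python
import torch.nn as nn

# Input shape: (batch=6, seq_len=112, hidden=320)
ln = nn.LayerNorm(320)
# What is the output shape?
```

Input: (6, 112, 320) -> Output: (6, 112, 320)

Answer: (6, 112, 320)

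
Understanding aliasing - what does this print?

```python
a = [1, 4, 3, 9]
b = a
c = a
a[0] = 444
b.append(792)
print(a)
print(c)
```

Key concept: multiple aliases.
Step by step:
`a = [1, 4, 3, 9]` → a = [1, 4, 3, 9]
`b = a` → b = [1, 4, 3, 9] (same object as a)
`c = a` → c = [1, 4, 3, 9] (same object as a, b)
`a[0] = 444` → a = [444, 4, 3, 9] (same object as b, c); b = [444, 4, 3, 9] (same object as a, c); c = [444, 4, 3, 9] (same object as a, b)
`b.append(792)` → a = [444, 4, 3, 9, 792] (same object as b, c); b = [444, 4, 3, 9, 792] (same object as a, c); c = [444, 4, 3, 9, 792] (same object as a, b)
`print(a)` → prints [444, 4, 3, 9, 792]
`print(c)` → prints [444, 4, 3, 9, 792]

Answer:
[444, 4, 3, 9, 792]
[444, 4, 3, 9, 792]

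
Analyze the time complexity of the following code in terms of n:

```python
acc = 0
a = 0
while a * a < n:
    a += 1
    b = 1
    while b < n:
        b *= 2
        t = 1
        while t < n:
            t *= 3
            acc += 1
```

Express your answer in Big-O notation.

Each loop level contributes: √n × log n × log n. Multiplying the contributions gives O(√n log² n).

Answer: O(√n log² n)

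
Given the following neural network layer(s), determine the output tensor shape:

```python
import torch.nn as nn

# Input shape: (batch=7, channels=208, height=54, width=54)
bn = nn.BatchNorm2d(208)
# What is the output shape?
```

Input: (7, 208, 54, 54) -> Output: (7, 208, 54, 54)

Answer: (7, 208, 54, 54)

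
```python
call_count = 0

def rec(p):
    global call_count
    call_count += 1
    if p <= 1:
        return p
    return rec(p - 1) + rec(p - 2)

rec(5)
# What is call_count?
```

Calls(p) = 1 + Calls(p-1) + Calls(p-2); Calls(0)=Calls(1)=1. For p=5 this gives 15.

Answer: 15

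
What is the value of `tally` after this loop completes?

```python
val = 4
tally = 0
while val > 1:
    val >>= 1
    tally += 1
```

Count right shifts until 1
`tally` takes the values: 0 → 1 → 2

Answer: 2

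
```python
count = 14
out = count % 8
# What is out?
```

Trace:
`count = 14` → count = 14
`out = count % 8` → out = 6
So out = 6

Answer: 6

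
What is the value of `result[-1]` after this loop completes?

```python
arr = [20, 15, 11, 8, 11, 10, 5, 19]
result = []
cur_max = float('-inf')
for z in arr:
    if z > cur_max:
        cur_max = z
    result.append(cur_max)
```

Running max ends at 20
`result` takes the values: [] → [20] → [20, 20] → [20, 20, 20] → [20, 20, 20, 20] → [20, 20, 20, 20, 20] → [20, 20, 20, 20, 20, 20] → [20, 20, 20, 20, 20, 20, 20] → [20, 20, 20, 20, 20, 20, 20, 20]
So `result[-1]` = 20

Answer: 20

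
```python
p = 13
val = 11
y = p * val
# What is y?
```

Trace:
`p = 13` → p = 13
`val = 11` → val = 11
`y = p * val` → y = 143
So y = 143

Answer: 143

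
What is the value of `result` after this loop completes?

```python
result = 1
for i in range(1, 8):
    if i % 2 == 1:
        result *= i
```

Product of odd numbers 1 to 7
`result` takes the values: 1 → 3 → 15 → 105

Answer: 105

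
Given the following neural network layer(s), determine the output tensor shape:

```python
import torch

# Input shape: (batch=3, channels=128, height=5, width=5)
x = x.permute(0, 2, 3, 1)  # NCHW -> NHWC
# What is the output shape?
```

Input: (3, 128, 5, 5) -> Output: (3, 5, 5, 128)

Answer: (3, 5, 5, 128)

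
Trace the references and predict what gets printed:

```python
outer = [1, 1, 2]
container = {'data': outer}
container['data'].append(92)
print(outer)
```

Key concept: dict holds reference to list.
Step by step:
`outer = [1, 1, 2]` → outer = [1, 1, 2]
`container = {'data': outer}` → container = {'data': [1, 1, 2]}
`container['data'].append(92)` → outer = [1, 1, 2, 92]; container = {'data': [1, 1, 2, 92]}
`print(outer)` → prints [1, 1, 2, 92]

Answer: [1, 1, 2, 92]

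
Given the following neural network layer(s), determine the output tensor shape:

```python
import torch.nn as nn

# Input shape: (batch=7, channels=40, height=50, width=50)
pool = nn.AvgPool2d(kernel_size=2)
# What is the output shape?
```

Input: (7, 40, 50, 50) -> Output: (7, 40, 25, 25)

Answer: (7, 40, 25, 25)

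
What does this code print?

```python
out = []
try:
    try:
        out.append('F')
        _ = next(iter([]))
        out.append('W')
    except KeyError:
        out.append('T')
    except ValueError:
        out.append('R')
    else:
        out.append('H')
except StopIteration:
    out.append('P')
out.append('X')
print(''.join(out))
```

Execution trace: 'F' (try body) → 'P' (outer except StopIteration) → 'X' (after the try/except). Output: FPX

Answer: FPX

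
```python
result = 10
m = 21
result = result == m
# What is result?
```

Trace:
`result = 10` → result = 10
`m = 21` → m = 21
`result = result == m` → result = False
So result = False

Answer: False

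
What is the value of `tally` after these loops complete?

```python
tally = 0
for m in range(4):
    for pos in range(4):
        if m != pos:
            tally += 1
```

4² - 4 (exclude diagonal)
`tally` takes the values: 0 → 1 → 2 → 3 → 4 → 5 → 6 → 7 → 8 → 9 → 10 → 11 → 12

Answer: 12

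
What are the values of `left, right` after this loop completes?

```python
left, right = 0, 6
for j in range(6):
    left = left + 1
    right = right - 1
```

left goes 0→6, right goes 6→0
`left, right` takes the values: (0, 6) → (1, 6) → (1, 5) → (2, 5) → (2, 4) → (3, 4) → (3, 3) → (4, 3) → (4, 2) → (5, 2) → (5, 1) → (6, 1) → (6, 0)

Answer: 6, 0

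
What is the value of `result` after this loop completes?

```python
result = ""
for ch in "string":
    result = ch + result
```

Reverse 'string'
`result` takes the values: "" → "s" → "ts" → "rts" → "irts" → "nirts" → "gnirts"

Answer: "gnirts"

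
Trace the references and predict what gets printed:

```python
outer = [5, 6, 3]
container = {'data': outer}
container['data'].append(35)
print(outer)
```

Key concept: dict holds reference to list.
Step by step:
`outer = [5, 6, 3]` → outer = [5, 6, 3]
`container = {'data': outer}` → container = {'data': [5, 6, 3]}
`container['data'].append(35)` → outer = [5, 6, 3, 35]; container = {'data': [5, 6, 3, 35]}
`print(outer)` → prints [5, 6, 3, 35]

Answer: [5, 6, 3, 35]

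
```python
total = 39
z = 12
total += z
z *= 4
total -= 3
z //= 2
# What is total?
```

Trace:
`total = 39` → total = 39
`z = 12` → z = 12
`total += z` → total = 51
`z *= 4` → z = 48
`total -= 3` → total = 48
`z //= 2` → z = 24
So total = 48

Answer: 48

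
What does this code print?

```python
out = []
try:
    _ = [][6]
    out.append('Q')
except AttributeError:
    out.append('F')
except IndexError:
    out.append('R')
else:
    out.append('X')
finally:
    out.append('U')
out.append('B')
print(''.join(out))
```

Execution trace: 'R' (except IndexError) → 'U' (finally) → 'B' (after the try/except). Output: RUB

Answer: RUB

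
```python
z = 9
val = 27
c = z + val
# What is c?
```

Trace:
`z = 9` → z = 9
`val = 27` → val = 27
`c = z + val` → c = 36
So c = 36

Answer: 36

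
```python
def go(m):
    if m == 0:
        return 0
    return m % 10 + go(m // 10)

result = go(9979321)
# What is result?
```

Sum of digits of 9979321: 1 + 2 + 3 + 9 + 7 + 9 + 9 = 40

Answer: 40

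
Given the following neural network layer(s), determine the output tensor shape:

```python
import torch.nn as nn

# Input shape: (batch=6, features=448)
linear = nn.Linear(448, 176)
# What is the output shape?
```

Input: (6, 448) -> Output: (6, 176)

Answer: (6, 176)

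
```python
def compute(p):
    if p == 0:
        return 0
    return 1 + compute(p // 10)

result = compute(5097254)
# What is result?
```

Count of digits of 5097254: 7

Answer: 7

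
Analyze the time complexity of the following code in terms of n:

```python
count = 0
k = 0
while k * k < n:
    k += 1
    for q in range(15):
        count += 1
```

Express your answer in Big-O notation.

Each loop level contributes: √n × 1. Multiplying the contributions gives O(√n).

Answer: O(√n)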